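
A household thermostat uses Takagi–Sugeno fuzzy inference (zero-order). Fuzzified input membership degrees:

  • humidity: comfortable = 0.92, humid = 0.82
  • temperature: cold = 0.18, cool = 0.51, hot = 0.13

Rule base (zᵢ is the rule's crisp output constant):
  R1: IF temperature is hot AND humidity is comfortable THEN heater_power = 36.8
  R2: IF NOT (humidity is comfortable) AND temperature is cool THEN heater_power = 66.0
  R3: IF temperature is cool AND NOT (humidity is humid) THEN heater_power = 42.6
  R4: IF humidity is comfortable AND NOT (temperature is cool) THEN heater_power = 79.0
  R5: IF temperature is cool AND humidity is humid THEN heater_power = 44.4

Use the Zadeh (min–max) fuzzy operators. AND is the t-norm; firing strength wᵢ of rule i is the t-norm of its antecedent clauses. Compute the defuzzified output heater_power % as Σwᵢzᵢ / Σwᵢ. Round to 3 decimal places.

56.896

R1 (z=36.8): hot=0.13, comfortable=0.92; AND[min(a, b)] → w = 0.13
R2 (z=66.0): ¬comfortable=1−0.92=0.08, cool=0.51; AND[min(a, b)] → w = 0.08
R3 (z=42.6): cool=0.51, ¬humid=1−0.82=0.18; AND[min(a, b)] → w = 0.18
R4 (z=79.0): comfortable=0.92, ¬cool=1−0.51=0.49; AND[min(a, b)] → w = 0.49
R5 (z=44.4): cool=0.51, humid=0.82; AND[min(a, b)] → w = 0.51
Weighted average = (0.13·36.8 + 0.08·66.0 + 0.18·42.6 + 0.49·79.0 + 0.51·44.4) / (0.13 + 0.08 + 0.18 + 0.49 + 0.51)
  = 79.0860 / 1.3900 = 56.896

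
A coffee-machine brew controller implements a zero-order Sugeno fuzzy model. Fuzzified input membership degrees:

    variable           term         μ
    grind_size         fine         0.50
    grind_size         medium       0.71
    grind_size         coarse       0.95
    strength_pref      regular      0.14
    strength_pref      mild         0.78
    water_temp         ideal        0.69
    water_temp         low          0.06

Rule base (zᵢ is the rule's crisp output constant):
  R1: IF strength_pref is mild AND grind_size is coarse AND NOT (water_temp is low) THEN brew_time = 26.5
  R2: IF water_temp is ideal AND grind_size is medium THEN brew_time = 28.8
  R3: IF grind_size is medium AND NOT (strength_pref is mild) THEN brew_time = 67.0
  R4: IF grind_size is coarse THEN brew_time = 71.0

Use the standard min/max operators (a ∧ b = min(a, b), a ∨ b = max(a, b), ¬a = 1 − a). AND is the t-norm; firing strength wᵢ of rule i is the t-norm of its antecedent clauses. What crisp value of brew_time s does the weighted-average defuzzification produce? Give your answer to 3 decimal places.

R1 (z=26.5): mild=0.78, coarse=0.95, ¬low=1−0.06=0.94; AND[min(a, b)] → w = 0.78
R2 (z=28.8): ideal=0.69, medium=0.71; AND[min(a, b)] → w = 0.69
R3 (z=67.0): medium=0.71, ¬mild=1−0.78=0.22; AND[min(a, b)] → w = 0.22
R4 (z=71.0): coarse=0.95 → w = 0.95
Weighted average = (0.78·26.5 + 0.69·28.8 + 0.22·67.0 + 0.95·71.0) / (0.78 + 0.69 + 0.22 + 0.95)
  = 122.7320 / 2.6400 = 46.489

46.489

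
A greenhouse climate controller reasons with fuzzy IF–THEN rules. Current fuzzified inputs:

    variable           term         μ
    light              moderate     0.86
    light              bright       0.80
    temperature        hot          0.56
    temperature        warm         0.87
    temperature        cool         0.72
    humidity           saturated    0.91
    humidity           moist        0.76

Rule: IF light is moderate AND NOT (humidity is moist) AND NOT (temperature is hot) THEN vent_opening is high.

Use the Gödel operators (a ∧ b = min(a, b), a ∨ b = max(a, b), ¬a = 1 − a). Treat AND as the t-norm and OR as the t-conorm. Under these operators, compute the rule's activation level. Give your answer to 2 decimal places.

0.24

firing strength: moderate=0.86, ¬moist=1−0.76=0.24, ¬hot=1−0.56=0.44; AND[min(a, b)] → w = 0.24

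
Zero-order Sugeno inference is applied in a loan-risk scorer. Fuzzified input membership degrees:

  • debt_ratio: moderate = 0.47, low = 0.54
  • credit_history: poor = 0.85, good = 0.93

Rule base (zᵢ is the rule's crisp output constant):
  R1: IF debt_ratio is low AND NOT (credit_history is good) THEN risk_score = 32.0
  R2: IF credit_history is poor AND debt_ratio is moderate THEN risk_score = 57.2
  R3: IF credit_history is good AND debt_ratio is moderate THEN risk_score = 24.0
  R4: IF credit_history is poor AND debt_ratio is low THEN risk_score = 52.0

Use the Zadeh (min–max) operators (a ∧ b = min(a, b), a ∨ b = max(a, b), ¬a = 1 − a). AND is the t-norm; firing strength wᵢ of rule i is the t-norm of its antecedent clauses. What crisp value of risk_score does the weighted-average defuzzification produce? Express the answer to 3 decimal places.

R1 (z=32.0): low=0.54, ¬good=1−0.93=0.07; AND[min(a, b)] → w = 0.07
R2 (z=57.2): poor=0.85, moderate=0.47; AND[min(a, b)] → w = 0.47
R3 (z=24.0): good=0.93, moderate=0.47; AND[min(a, b)] → w = 0.47
R4 (z=52.0): poor=0.85, low=0.54; AND[min(a, b)] → w = 0.54
Weighted average = (0.07·32.0 + 0.47·57.2 + 0.47·24.0 + 0.54·52.0) / (0.07 + 0.47 + 0.47 + 0.54)
  = 68.4840 / 1.5500 = 44.183

44.183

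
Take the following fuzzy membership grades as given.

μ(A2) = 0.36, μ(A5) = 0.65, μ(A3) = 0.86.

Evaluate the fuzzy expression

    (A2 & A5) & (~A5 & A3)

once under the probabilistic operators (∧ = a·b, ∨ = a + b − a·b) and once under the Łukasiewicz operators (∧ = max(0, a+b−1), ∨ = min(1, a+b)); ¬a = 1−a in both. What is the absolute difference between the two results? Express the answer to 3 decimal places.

0.070

Under probabilistic:
  A2 & A5 = a·b on (0.3600, 0.6500) = 0.2340
  ~A5 = 1 − 0.6500 = 0.3500
  ~A5 & A3 = a·b on (0.3500, 0.8600) = 0.3010
  (A2 & A5) & (~A5 & A3) = a·b on (0.2340, 0.3010) = 0.0704
  → value = 0.0704
Under Łukasiewicz:
  A2 & A5 = max(0, a+b−1) on (0.36, 0.65) = 0.01
  ~A5 = 1 − 0.65 = 0.35
  ~A5 & A3 = max(0, a+b−1) on (0.35, 0.86) = 0.21
  (A2 & A5) & (~A5 & A3) = max(0, a+b−1) on (0.01, 0.21) = 0.00
  → value = 0.0000
|0.0704 − 0.0000| = 0.070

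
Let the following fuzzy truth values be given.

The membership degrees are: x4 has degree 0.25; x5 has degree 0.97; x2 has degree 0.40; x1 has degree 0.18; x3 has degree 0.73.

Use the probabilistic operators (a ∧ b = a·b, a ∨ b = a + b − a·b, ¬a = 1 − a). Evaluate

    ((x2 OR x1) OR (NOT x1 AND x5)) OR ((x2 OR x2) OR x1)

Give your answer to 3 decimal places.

0.970

x2 OR x1 = a + b − a·b on (0.4000, 0.1800) = 0.5080
NOT x1 = 1 − 0.1800 = 0.8200
NOT x1 AND x5 = a·b on (0.8200, 0.9700) = 0.7954
(x2 OR x1) OR (NOT x1 AND x5) = a + b − a·b on (0.5080, 0.7954) = 0.8993
x2 OR x2 = a + b − a·b on (0.4000, 0.4000) = 0.6400
(x2 OR x2) OR x1 = a + b − a·b on (0.6400, 0.1800) = 0.7048
((x2 OR x1) OR (NOT x1 AND x5)) OR ((x2 OR x2) OR x1) = a + b − a·b on (0.8993, 0.7048) = 0.9703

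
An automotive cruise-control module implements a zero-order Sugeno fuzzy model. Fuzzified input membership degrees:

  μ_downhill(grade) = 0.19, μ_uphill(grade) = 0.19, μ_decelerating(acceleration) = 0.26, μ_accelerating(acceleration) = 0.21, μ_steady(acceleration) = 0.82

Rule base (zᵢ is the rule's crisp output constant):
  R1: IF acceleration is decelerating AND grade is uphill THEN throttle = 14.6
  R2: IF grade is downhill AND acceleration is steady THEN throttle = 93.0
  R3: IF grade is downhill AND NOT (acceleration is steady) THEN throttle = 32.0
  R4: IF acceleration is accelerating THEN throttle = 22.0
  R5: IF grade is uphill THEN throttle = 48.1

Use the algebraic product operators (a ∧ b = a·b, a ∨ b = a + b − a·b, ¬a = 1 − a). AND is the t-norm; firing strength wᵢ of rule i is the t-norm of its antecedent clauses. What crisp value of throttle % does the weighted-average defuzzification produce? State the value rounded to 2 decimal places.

R1 (z=14.6): decelerating=0.26, uphill=0.19; AND[a·b] → w = 0.0494
R2 (z=93.0): downhill=0.19, steady=0.82; AND[a·b] → w = 0.1558
R3 (z=32.0): downhill=0.19, ¬steady=1−0.82=0.18; AND[a·b] → w = 0.0342
R4 (z=22.0): accelerating=0.21 → w = 0.2100
R5 (z=48.1): uphill=0.19 → w = 0.1900
Weighted average = (0.0494·14.6 + 0.1558·93.0 + 0.0342·32.0 + 0.2100·22.0 + 0.1900·48.1) / (0.0494 + 0.1558 + 0.0342 + 0.2100 + 0.1900)
  = 30.0640 / 0.6394 = 47.02

47.02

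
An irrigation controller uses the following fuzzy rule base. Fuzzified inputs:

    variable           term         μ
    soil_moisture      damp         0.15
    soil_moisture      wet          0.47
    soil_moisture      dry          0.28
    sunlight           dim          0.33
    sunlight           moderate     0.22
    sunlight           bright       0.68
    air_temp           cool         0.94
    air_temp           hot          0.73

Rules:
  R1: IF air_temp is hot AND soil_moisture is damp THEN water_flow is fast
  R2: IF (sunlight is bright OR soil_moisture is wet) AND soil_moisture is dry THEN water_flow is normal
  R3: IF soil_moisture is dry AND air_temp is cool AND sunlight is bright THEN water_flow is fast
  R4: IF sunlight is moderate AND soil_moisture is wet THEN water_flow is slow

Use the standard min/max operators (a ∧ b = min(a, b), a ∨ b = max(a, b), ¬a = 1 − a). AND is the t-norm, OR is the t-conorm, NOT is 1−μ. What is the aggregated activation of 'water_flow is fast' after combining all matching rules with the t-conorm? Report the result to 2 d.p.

R1: hot=0.73, damp=0.15; AND[min(a, b)] → w = 0.15
R2: (bright=0.68 OR wet=0.47) = 0.68; AND[min(a, b)] with dry=0.28 → w = 0.28
R3: dry=0.28, cool=0.94, bright=0.68; AND[min(a, b)] → w = 0.28
R4: moderate=0.22, wet=0.47; AND[min(a, b)] → w = 0.22
Rules with consequent 'fast': {R1, R3} → strengths 0.15, 0.28
Aggregate via t-conorm [max(a, b)]: 0.28

0.28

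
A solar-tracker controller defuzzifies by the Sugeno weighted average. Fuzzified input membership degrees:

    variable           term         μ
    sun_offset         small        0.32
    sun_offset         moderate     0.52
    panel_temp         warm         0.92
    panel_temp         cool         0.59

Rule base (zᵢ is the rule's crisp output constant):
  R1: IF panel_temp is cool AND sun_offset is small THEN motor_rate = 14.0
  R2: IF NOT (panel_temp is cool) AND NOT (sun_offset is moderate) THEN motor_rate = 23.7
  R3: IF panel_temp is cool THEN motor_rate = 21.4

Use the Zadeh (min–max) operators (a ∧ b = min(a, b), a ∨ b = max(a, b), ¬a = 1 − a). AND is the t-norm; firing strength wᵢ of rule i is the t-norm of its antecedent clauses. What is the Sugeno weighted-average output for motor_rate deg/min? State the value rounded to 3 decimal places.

R1 (z=14.0): cool=0.59, small=0.32; AND[min(a, b)] → w = 0.32
R2 (z=23.7): ¬cool=1−0.59=0.41, ¬moderate=1−0.52=0.48; AND[min(a, b)] → w = 0.41
R3 (z=21.4): cool=0.59 → w = 0.59
Weighted average = (0.32·14.0 + 0.41·23.7 + 0.59·21.4) / (0.32 + 0.41 + 0.59)
  = 26.8230 / 1.3200 = 20.320

20.320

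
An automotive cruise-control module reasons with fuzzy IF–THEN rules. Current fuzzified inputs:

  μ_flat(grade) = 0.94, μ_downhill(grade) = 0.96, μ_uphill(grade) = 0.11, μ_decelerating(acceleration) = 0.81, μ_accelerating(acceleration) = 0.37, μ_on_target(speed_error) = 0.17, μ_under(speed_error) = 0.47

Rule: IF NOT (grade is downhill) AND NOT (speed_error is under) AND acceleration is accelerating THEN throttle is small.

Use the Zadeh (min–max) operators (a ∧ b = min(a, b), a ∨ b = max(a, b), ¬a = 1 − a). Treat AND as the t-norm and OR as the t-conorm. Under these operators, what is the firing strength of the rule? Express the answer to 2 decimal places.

0.04

firing strength: ¬downhill=1−0.96=0.04, ¬under=1−0.47=0.53, accelerating=0.37; AND[min(a, b)] → w = 0.04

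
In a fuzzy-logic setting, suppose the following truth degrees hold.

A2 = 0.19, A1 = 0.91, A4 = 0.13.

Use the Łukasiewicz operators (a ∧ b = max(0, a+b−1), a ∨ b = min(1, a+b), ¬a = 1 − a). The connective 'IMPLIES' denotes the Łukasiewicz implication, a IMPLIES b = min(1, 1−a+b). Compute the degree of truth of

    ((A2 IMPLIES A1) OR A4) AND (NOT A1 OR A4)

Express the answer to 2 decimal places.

0.22

A2 IMPLIES A1  [Łukasiewicz: min(1, 1−a+b)] with a=0.19, b=0.91 → 1.00
(A2 IMPLIES A1) OR A4 = min(1, a+b) on (1.00, 0.13) = 1.00
NOT A1 = 1 − 0.91 = 0.09
NOT A1 OR A4 = min(1, a+b) on (0.09, 0.13) = 0.22
((A2 IMPLIES A1) OR A4) AND (NOT A1 OR A4) = max(0, a+b−1) on (1.00, 0.22) = 0.22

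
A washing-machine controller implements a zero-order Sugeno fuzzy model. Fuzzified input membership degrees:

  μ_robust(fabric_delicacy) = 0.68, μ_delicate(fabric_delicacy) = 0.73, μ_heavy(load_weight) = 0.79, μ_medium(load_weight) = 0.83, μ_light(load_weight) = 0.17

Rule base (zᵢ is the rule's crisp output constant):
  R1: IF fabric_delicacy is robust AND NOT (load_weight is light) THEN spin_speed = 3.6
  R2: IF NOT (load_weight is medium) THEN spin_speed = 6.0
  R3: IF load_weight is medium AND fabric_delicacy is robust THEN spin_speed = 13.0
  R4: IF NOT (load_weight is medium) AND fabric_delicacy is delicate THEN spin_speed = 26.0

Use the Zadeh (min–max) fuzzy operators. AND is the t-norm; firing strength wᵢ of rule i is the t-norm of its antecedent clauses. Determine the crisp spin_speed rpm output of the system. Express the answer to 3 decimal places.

9.840

R1 (z=3.6): robust=0.68, ¬light=1−0.17=0.83; AND[min(a, b)] → w = 0.68
R2 (z=6.0): ¬medium=1−0.83=0.17 → w = 0.17
R3 (z=13.0): medium=0.83, robust=0.68; AND[min(a, b)] → w = 0.68
R4 (z=26.0): ¬medium=1−0.83=0.17, delicate=0.73; AND[min(a, b)] → w = 0.17
Weighted average = (0.68·3.6 + 0.17·6.0 + 0.68·13.0 + 0.17·26.0) / (0.68 + 0.17 + 0.68 + 0.17)
  = 16.7280 / 1.7000 = 9.840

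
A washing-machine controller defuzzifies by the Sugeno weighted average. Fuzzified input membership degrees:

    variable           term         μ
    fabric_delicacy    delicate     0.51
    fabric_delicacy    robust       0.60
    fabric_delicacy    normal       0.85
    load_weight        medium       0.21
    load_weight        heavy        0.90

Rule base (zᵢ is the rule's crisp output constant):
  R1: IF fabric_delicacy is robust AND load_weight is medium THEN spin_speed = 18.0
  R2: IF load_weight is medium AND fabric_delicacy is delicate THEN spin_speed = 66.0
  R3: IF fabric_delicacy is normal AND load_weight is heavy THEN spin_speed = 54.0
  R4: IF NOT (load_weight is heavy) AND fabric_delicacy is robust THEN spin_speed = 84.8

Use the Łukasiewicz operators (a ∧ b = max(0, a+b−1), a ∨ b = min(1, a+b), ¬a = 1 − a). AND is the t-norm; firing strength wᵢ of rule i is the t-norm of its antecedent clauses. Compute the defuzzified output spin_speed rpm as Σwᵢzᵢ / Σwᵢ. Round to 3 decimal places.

R1 (z=18.0): robust=0.60, medium=0.21; AND[max(0, a+b−1)] → w = 0.00
R2 (z=66.0): medium=0.21, delicate=0.51; AND[max(0, a+b−1)] → w = 0.00
R3 (z=54.0): normal=0.85, heavy=0.90; AND[max(0, a+b−1)] → w = 0.75
R4 (z=84.8): ¬heavy=1−0.90=0.10, robust=0.60; AND[max(0, a+b−1)] → w = 0.00
Weighted average = (0.00·18.0 + 0.00·66.0 + 0.75·54.0 + 0.00·84.8) / (0.00 + 0.00 + 0.75 + 0.00)
  = 40.5000 / 0.7500 = 54.000

54.000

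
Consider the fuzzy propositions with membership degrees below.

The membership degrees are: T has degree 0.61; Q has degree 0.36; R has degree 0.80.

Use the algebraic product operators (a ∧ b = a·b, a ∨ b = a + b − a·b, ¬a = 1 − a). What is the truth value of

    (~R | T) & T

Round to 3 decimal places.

0.420

~R = 1 − 0.8000 = 0.2000
~R | T = a + b − a·b on (0.2000, 0.6100) = 0.6880
(~R | T) & T = a·b on (0.6880, 0.6100) = 0.4197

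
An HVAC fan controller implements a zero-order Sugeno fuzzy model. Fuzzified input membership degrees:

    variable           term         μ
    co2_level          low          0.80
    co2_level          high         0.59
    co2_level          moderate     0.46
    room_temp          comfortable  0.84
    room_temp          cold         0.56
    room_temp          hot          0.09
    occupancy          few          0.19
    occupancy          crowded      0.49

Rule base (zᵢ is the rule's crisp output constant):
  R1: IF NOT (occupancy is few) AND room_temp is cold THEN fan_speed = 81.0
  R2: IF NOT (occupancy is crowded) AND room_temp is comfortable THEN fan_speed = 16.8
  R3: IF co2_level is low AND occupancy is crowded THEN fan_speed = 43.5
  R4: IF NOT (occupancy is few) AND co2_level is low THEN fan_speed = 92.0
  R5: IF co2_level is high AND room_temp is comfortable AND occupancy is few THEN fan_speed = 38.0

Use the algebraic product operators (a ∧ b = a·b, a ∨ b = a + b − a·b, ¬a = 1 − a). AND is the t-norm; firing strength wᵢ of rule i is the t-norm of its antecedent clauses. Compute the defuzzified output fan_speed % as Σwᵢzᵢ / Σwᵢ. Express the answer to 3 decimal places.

R1 (z=81.0): ¬few=1−0.19=0.81, cold=0.56; AND[a·b] → w = 0.4536
R2 (z=16.8): ¬crowded=1−0.49=0.51, comfortable=0.84; AND[a·b] → w = 0.4284
R3 (z=43.5): low=0.80, crowded=0.49; AND[a·b] → w = 0.3920
R4 (z=92.0): ¬few=1−0.19=0.81, low=0.80; AND[a·b] → w = 0.6480
R5 (z=38.0): high=0.59, comfortable=0.84, few=0.19; AND[a·b] → w = 0.0942
Weighted average = (0.4536·81.0 + 0.4284·16.8 + 0.3920·43.5 + 0.6480·92.0 + 0.0942·38.0) / (0.4536 + 0.4284 + 0.3920 + 0.6480 + 0.0942)
  = 124.1850 / 2.0162 = 61.595

61.595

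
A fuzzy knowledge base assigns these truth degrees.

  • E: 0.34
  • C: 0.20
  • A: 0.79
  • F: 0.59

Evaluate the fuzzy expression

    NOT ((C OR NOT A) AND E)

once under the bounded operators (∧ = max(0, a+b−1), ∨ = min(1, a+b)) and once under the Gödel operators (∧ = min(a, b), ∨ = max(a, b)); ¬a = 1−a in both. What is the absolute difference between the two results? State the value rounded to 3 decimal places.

0.210

Under bounded:
  NOT A = 1 − 0.79 = 0.21
  C OR NOT A = min(1, a+b) on (0.20, 0.21) = 0.41
  (C OR NOT A) AND E = max(0, a+b−1) on (0.41, 0.34) = 0.00
  NOT ((C OR NOT A) AND E) = 1 − 0.00 = 1.00
  → value = 1.0000
Under Gödel:
  NOT A = 1 − 0.79 = 0.21
  C OR NOT A = max(a, b) on (0.20, 0.21) = 0.21
  (C OR NOT A) AND E = min(a, b) on (0.21, 0.34) = 0.21
  NOT ((C OR NOT A) AND E) = 1 − 0.21 = 0.79
  → value = 0.7900
|1.0000 − 0.7900| = 0.210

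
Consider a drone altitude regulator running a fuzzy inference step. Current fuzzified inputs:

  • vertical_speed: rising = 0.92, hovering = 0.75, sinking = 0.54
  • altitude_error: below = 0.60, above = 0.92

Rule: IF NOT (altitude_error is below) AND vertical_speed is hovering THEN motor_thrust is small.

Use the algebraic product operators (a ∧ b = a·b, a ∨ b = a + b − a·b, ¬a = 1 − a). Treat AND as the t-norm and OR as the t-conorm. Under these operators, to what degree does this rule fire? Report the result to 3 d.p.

0.300

firing strength: ¬below=1−0.60=0.40, hovering=0.75; AND[a·b] → w = 0.3000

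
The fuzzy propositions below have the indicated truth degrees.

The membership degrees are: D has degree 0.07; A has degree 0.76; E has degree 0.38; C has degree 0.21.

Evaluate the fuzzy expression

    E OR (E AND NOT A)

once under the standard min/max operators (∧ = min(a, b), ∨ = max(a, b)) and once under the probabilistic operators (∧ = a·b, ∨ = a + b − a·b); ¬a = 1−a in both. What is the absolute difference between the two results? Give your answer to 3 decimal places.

0.057

Under standard min/max:
  NOT A = 1 − 0.76 = 0.24
  E AND NOT A = min(a, b) on (0.38, 0.24) = 0.24
  E OR (E AND NOT A) = max(a, b) on (0.38, 0.24) = 0.38
  → value = 0.3800
Under probabilistic:
  NOT A = 1 − 0.7600 = 0.2400
  E AND NOT A = a·b on (0.3800, 0.2400) = 0.0912
  E OR (E AND NOT A) = a + b − a·b on (0.3800, 0.0912) = 0.4365
  → value = 0.4365
|0.3800 − 0.4365| = 0.057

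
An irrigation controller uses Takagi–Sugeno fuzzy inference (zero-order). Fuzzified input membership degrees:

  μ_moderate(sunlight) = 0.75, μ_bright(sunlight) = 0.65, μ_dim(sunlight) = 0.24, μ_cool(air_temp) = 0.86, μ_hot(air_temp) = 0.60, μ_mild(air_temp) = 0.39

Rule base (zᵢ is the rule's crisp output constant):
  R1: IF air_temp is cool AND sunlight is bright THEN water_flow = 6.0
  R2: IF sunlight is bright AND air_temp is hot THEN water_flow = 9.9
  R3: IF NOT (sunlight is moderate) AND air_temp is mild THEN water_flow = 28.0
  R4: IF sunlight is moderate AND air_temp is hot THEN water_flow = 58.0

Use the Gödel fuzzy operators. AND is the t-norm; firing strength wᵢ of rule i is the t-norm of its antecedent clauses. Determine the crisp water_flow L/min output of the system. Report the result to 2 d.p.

R1 (z=6.0): cool=0.86, bright=0.65; AND[min(a, b)] → w = 0.65
R2 (z=9.9): bright=0.65, hot=0.60; AND[min(a, b)] → w = 0.60
R3 (z=28.0): ¬moderate=1−0.75=0.25, mild=0.39; AND[min(a, b)] → w = 0.25
R4 (z=58.0): moderate=0.75, hot=0.60; AND[min(a, b)] → w = 0.60
Weighted average = (0.65·6.0 + 0.60·9.9 + 0.25·28.0 + 0.60·58.0) / (0.65 + 0.60 + 0.25 + 0.60)
  = 51.6400 / 2.1000 = 24.59

24.59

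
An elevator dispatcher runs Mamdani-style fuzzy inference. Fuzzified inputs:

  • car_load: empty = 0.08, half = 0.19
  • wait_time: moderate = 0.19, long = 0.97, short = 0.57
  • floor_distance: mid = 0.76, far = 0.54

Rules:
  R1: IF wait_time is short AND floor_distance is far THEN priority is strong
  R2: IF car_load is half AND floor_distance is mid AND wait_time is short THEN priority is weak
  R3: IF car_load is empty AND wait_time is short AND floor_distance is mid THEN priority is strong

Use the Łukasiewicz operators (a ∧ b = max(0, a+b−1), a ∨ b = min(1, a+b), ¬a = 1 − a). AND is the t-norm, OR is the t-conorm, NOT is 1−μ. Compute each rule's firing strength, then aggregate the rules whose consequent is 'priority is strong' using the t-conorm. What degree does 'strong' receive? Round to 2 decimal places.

0.11

R1: short=0.57, far=0.54; AND[max(0, a+b−1)] → w = 0.11
R2: half=0.19, mid=0.76, short=0.57; AND[max(0, a+b−1)] → w = 0.00
R3: empty=0.08, short=0.57, mid=0.76; AND[max(0, a+b−1)] → w = 0.00
Rules with consequent 'strong': {R1, R3} → strengths 0.11, 0.00
Aggregate via t-conorm [min(1, a+b)]: 0.11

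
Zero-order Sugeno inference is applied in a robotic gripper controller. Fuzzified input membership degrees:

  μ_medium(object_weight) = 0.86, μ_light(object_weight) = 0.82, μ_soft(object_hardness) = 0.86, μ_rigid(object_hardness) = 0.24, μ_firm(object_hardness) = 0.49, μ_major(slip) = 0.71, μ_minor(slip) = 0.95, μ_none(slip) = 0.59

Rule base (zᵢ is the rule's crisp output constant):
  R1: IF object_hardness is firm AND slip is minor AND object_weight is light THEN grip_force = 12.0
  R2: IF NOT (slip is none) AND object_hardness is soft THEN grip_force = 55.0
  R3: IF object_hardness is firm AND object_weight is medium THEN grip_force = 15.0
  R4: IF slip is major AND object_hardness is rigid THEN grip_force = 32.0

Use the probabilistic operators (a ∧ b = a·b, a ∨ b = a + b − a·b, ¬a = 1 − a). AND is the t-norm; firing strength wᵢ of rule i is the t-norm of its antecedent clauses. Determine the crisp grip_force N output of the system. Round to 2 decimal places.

26.96

R1 (z=12.0): firm=0.49, minor=0.95, light=0.82; AND[a·b] → w = 0.3817
R2 (z=55.0): ¬none=1−0.59=0.41, soft=0.86; AND[a·b] → w = 0.3526
R3 (z=15.0): firm=0.49, medium=0.86; AND[a·b] → w = 0.4214
R4 (z=32.0): major=0.71, rigid=0.24; AND[a·b] → w = 0.1704
Weighted average = (0.3817·12.0 + 0.3526·55.0 + 0.4214·15.0 + 0.1704·32.0) / (0.3817 + 0.3526 + 0.4214 + 0.1704)
  = 35.7473 / 1.3261 = 26.96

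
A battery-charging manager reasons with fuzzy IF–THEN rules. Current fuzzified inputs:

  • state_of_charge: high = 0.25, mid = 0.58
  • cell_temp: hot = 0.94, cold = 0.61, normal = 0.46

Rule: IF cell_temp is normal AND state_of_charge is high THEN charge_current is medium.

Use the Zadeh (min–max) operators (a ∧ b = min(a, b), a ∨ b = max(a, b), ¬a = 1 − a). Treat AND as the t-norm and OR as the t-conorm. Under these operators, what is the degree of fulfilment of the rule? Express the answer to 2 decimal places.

0.25

firing strength: normal=0.46, high=0.25; AND[min(a, b)] → w = 0.25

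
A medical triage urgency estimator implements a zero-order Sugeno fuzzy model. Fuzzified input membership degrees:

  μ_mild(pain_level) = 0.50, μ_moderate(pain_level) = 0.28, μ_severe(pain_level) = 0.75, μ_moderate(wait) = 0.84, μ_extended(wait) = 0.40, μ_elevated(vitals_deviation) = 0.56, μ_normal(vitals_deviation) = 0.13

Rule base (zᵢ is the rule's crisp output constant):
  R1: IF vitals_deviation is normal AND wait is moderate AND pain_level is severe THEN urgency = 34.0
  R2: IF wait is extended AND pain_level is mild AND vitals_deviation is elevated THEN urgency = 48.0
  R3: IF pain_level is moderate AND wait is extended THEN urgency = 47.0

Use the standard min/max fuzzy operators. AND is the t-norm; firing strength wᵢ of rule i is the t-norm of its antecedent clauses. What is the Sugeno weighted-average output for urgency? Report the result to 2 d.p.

45.41

R1 (z=34.0): normal=0.13, moderate=0.84, severe=0.75; AND[min(a, b)] → w = 0.13
R2 (z=48.0): extended=0.40, mild=0.50, elevated=0.56; AND[min(a, b)] → w = 0.40
R3 (z=47.0): moderate=0.28, extended=0.40; AND[min(a, b)] → w = 0.28
Weighted average = (0.13·34.0 + 0.40·48.0 + 0.28·47.0) / (0.13 + 0.40 + 0.28)
  = 36.7800 / 0.8100 = 45.41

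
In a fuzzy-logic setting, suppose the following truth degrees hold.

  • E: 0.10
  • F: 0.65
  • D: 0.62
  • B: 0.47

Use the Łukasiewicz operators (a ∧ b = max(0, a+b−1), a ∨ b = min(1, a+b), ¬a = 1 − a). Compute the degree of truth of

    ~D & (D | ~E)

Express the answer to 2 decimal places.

0.38

~D = 1 − 0.62 = 0.38
~E = 1 − 0.10 = 0.90
D | ~E = min(1, a+b) on (0.62, 0.90) = 1.00
~D & (D | ~E) = max(0, a+b−1) on (0.38, 1.00) = 0.38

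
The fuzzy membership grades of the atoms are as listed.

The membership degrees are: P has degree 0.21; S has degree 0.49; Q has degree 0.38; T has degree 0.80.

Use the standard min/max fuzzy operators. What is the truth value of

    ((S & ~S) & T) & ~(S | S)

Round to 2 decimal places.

~S = 1 − 0.49 = 0.51
S & ~S = min(a, b) on (0.49, 0.51) = 0.49
(S & ~S) & T = min(a, b) on (0.49, 0.80) = 0.49
S | S = max(a, b) on (0.49, 0.49) = 0.49
~(S | S) = 1 − 0.49 = 0.51
((S & ~S) & T) & ~(S | S) = min(a, b) on (0.49, 0.51) = 0.49

0.49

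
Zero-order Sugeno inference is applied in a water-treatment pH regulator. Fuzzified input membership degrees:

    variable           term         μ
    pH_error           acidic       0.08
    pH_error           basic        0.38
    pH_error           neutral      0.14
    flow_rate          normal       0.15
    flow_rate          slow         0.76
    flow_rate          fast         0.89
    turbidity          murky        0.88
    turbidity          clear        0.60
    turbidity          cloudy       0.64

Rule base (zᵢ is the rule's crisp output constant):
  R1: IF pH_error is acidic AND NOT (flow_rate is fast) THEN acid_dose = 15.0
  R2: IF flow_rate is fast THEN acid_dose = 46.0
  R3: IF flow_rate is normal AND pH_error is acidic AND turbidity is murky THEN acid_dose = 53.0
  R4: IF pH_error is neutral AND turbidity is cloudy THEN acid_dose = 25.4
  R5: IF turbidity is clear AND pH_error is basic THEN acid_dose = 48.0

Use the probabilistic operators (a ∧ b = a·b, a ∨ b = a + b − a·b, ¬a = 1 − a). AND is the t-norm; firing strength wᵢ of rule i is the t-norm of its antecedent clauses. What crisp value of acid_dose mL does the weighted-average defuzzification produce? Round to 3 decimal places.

R1 (z=15.0): acidic=0.08, ¬fast=1−0.89=0.11; AND[a·b] → w = 0.0088
R2 (z=46.0): fast=0.89 → w = 0.8900
R3 (z=53.0): normal=0.15, acidic=0.08, murky=0.88; AND[a·b] → w = 0.0106
R4 (z=25.4): neutral=0.14, cloudy=0.64; AND[a·b] → w = 0.0896
R5 (z=48.0): clear=0.60, basic=0.38; AND[a·b] → w = 0.2280
Weighted average = (0.0088·15.0 + 0.8900·46.0 + 0.0106·53.0 + 0.0896·25.4 + 0.2280·48.0) / (0.0088 + 0.8900 + 0.0106 + 0.0896 + 0.2280)
  = 54.8515 / 1.2270 = 44.705

44.705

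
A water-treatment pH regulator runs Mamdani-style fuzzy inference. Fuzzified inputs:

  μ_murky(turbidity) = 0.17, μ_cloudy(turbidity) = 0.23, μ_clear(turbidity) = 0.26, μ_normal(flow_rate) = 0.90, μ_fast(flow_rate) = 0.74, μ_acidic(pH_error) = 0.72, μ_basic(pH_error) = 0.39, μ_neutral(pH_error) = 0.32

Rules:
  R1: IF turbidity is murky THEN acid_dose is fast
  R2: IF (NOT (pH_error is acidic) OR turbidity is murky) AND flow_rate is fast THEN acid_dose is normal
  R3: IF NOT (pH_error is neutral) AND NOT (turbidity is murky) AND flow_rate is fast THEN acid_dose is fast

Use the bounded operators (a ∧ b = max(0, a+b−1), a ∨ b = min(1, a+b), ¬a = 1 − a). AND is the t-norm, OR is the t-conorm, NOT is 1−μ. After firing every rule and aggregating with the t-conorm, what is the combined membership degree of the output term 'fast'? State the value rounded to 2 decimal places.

0.42

R1: murky=0.17 → w = 0.17
R2: (¬acidic=1−0.72=0.28 OR murky=0.17) = 0.45; AND[max(0, a+b−1)] with fast=0.74 → w = 0.19
R3: ¬neutral=1−0.32=0.68, ¬murky=1−0.17=0.83, fast=0.74; AND[max(0, a+b−1)] → w = 0.25
Rules with consequent 'fast': {R1, R3} → strengths 0.17, 0.25
Aggregate via t-conorm [min(1, a+b)]: 0.42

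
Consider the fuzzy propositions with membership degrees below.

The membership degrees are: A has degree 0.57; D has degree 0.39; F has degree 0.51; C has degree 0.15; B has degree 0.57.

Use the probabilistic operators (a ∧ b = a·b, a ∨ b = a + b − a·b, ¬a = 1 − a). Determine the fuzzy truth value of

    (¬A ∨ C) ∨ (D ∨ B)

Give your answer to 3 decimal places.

¬A = 1 − 0.5700 = 0.4300
¬A ∨ C = a + b − a·b on (0.4300, 0.1500) = 0.5155
D ∨ B = a + b − a·b on (0.3900, 0.5700) = 0.7377
(¬A ∨ C) ∨ (D ∨ B) = a + b − a·b on (0.5155, 0.7377) = 0.8729

0.873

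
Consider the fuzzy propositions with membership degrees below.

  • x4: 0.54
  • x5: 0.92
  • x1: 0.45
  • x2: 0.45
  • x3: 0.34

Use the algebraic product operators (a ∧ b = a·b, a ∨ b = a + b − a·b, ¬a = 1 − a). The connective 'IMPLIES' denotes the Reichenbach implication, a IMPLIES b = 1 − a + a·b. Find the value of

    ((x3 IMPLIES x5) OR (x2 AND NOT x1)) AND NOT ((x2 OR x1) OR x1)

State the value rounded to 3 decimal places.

x3 IMPLIES x5  [Reichenbach: 1 − a + a·b] with a=0.3400, b=0.9200 → 0.9728
NOT x1 = 1 − 0.4500 = 0.5500
x2 AND NOT x1 = a·b on (0.4500, 0.5500) = 0.2475
(x3 IMPLIES x5) OR (x2 AND NOT x1) = a + b − a·b on (0.9728, 0.2475) = 0.9795
x2 OR x1 = a + b − a·b on (0.4500, 0.4500) = 0.6975
(x2 OR x1) OR x1 = a + b − a·b on (0.6975, 0.4500) = 0.8336
NOT ((x2 OR x1) OR x1) = 1 − 0.8336 = 0.1664
((x3 IMPLIES x5) OR (x2 AND NOT x1)) AND NOT ((x2 OR x1) OR x1) = a·b on (0.9795, 0.1664) = 0.1630

0.163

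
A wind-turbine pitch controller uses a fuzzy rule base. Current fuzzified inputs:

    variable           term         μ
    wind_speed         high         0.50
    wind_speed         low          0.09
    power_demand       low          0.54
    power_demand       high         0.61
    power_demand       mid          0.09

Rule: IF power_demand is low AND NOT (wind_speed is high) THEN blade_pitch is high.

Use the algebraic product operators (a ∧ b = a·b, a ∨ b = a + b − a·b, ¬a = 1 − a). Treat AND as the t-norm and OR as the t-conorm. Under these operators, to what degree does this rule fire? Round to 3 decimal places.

firing strength: low=0.54, ¬high=1−0.50=0.50; AND[a·b] → w = 0.2700

0.270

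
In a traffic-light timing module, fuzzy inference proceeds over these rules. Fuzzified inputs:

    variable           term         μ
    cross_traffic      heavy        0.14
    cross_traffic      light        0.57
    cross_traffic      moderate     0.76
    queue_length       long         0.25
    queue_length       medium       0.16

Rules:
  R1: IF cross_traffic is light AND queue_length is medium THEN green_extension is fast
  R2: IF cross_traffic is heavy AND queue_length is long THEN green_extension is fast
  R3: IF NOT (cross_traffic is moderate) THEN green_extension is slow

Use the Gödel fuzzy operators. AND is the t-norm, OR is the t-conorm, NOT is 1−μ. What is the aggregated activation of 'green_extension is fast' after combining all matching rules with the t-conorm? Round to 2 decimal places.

R1: light=0.57, medium=0.16; AND[min(a, b)] → w = 0.16
R2: heavy=0.14, long=0.25; AND[min(a, b)] → w = 0.14
R3: ¬moderate=1−0.76=0.24 → w = 0.24
Rules with consequent 'fast': {R1, R2} → strengths 0.16, 0.14
Aggregate via t-conorm [max(a, b)]: 0.16

0.16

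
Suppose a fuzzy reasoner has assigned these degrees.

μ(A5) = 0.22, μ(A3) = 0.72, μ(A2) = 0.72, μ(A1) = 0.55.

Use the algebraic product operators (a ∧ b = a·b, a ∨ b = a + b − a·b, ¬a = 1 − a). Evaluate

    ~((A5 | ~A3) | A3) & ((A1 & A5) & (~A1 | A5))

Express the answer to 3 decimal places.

~A3 = 1 − 0.7200 = 0.2800
A5 | ~A3 = a + b − a·b on (0.2200, 0.2800) = 0.4384
(A5 | ~A3) | A3 = a + b − a·b on (0.4384, 0.7200) = 0.8428
~((A5 | ~A3) | A3) = 1 − 0.8428 = 0.1572
A1 & A5 = a·b on (0.5500, 0.2200) = 0.1210
~A1 = 1 − 0.5500 = 0.4500
~A1 | A5 = a + b − a·b on (0.4500, 0.2200) = 0.5710
(A1 & A5) & (~A1 | A5) = a·b on (0.1210, 0.5710) = 0.0691
~((A5 | ~A3) | A3) & ((A1 & A5) & (~A1 | A5)) = a·b on (0.1572, 0.0691) = 0.0109

0.011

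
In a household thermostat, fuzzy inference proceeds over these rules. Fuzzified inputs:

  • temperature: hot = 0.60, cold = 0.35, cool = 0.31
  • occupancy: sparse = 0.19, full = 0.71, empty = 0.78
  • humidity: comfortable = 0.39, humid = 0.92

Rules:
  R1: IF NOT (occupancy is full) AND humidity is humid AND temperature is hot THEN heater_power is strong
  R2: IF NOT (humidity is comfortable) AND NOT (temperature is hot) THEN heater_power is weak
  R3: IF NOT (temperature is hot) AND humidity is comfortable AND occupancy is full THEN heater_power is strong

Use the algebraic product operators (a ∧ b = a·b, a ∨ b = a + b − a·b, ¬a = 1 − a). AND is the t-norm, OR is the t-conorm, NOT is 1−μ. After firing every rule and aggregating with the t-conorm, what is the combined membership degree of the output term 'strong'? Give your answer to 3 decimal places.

0.253

R1: ¬full=1−0.71=0.29, humid=0.92, hot=0.60; AND[a·b] → w = 0.1601
R2: ¬comfortable=1−0.39=0.61, ¬hot=1−0.60=0.40; AND[a·b] → w = 0.2440
R3: ¬hot=1−0.60=0.40, comfortable=0.39, full=0.71; AND[a·b] → w = 0.1108
Rules with consequent 'strong': {R1, R3} → strengths 0.1601, 0.1108
Aggregate via t-conorm [a + b − a·b]: 0.2531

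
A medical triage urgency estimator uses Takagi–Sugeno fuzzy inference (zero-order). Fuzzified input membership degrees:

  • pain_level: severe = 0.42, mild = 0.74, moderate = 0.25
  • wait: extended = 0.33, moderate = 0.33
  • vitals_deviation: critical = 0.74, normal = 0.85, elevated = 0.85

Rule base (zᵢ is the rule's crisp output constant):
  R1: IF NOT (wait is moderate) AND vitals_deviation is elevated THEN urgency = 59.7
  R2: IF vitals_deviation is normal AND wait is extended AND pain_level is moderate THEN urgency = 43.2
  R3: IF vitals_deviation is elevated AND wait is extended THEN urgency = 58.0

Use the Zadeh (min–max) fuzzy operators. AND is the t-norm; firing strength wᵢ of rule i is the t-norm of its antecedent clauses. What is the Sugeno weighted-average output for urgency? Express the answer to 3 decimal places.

55.951

R1 (z=59.7): ¬moderate=1−0.33=0.67, elevated=0.85; AND[min(a, b)] → w = 0.67
R2 (z=43.2): normal=0.85, extended=0.33, moderate=0.25; AND[min(a, b)] → w = 0.25
R3 (z=58.0): elevated=0.85, extended=0.33; AND[min(a, b)] → w = 0.33
Weighted average = (0.67·59.7 + 0.25·43.2 + 0.33·58.0) / (0.67 + 0.25 + 0.33)
  = 69.9390 / 1.2500 = 55.951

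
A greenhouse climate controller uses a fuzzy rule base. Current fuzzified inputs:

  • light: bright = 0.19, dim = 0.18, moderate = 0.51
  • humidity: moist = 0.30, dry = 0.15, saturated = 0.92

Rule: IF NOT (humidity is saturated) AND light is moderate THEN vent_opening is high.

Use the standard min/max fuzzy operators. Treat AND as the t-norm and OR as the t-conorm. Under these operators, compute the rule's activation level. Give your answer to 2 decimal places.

firing strength: ¬saturated=1−0.92=0.08, moderate=0.51; AND[min(a, b)] → w = 0.08

0.08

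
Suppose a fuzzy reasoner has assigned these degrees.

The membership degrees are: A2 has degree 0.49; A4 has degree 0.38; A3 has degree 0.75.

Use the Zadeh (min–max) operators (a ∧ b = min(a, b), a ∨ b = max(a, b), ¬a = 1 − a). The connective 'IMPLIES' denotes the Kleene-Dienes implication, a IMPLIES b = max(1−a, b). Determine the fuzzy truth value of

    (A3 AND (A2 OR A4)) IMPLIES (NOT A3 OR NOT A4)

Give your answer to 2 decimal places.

A2 OR A4 = max(a, b) on (0.49, 0.38) = 0.49
A3 AND (A2 OR A4) = min(a, b) on (0.75, 0.49) = 0.49
NOT A3 = 1 − 0.75 = 0.25
NOT A4 = 1 − 0.38 = 0.62
NOT A3 OR NOT A4 = max(a, b) on (0.25, 0.62) = 0.62
(A3 AND (A2 OR A4)) IMPLIES (NOT A3 OR NOT A4)  [Kleene-Dienes: max(1−a, b)] with a=0.49, b=0.62 → 0.62

0.62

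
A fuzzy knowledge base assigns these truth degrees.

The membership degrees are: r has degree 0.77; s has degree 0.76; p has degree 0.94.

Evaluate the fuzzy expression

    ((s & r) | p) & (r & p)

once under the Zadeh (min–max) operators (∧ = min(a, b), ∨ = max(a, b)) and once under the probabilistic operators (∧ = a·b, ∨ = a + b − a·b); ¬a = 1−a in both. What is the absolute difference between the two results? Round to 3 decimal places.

Under Zadeh (min–max):
  s & r = min(a, b) on (0.76, 0.77) = 0.76
  (s & r) | p = max(a, b) on (0.76, 0.94) = 0.94
  r & p = min(a, b) on (0.77, 0.94) = 0.77
  ((s & r) | p) & (r & p) = min(a, b) on (0.94, 0.77) = 0.77
  → value = 0.7700
Under probabilistic:
  s & r = a·b on (0.7600, 0.7700) = 0.5852
  (s & r) | p = a + b − a·b on (0.5852, 0.9400) = 0.9751
  r & p = a·b on (0.7700, 0.9400) = 0.7238
  ((s & r) | p) & (r & p) = a·b on (0.9751, 0.7238) = 0.7058
  → value = 0.7058
|0.7700 − 0.7058| = 0.064

0.064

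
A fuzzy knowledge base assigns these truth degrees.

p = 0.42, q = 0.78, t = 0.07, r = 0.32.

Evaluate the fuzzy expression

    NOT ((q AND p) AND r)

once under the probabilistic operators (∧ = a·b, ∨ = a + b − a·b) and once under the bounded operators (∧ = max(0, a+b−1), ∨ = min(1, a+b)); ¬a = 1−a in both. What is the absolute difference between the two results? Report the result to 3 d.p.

Under probabilistic:
  q AND p = a·b on (0.7800, 0.4200) = 0.3276
  (q AND p) AND r = a·b on (0.3276, 0.3200) = 0.1048
  NOT ((q AND p) AND r) = 1 − 0.1048 = 0.8952
  → value = 0.8952
Under bounded:
  q AND p = max(0, a+b−1) on (0.78, 0.42) = 0.20
  (q AND p) AND r = max(0, a+b−1) on (0.20, 0.32) = 0.00
  NOT ((q AND p) AND r) = 1 − 0.00 = 1.00
  → value = 1.0000
|0.8952 − 1.0000| = 0.105

0.105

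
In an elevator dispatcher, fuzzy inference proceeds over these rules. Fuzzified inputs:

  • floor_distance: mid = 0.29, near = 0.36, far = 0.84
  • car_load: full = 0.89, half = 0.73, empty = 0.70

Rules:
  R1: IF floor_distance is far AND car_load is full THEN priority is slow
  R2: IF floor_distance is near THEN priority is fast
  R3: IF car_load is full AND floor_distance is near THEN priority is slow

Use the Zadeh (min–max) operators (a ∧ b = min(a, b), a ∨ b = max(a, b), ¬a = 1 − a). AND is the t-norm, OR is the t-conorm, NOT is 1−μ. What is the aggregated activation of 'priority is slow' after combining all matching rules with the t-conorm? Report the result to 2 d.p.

R1: far=0.84, full=0.89; AND[min(a, b)] → w = 0.84
R2: near=0.36 → w = 0.36
R3: full=0.89, near=0.36; AND[min(a, b)] → w = 0.36
Rules with consequent 'slow': {R1, R3} → strengths 0.84, 0.36
Aggregate via t-conorm [max(a, b)]: 0.84

0.84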